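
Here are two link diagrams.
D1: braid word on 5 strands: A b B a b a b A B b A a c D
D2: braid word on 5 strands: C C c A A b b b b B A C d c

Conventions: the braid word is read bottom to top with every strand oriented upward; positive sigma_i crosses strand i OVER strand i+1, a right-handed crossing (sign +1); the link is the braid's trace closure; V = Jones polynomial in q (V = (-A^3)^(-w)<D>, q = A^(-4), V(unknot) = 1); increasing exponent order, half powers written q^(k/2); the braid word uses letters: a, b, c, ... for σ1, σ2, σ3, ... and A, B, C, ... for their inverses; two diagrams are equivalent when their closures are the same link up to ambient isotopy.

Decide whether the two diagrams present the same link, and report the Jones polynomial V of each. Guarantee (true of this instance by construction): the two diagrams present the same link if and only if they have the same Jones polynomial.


equivalent: no
V(D1) = 1  (w +2, c 14, <D> = A^6)
V(D2) = -q^-3 + q^-2 - q^-1 + 3 - q + q^2 - q^3  [14 crossings, <D> = -A^-12 + A^-8 - A^-4 + 3 - A^4 + A^8 - A^12, w = 0]
key observation: comparing 2 Jones polynomials yields 2 groups


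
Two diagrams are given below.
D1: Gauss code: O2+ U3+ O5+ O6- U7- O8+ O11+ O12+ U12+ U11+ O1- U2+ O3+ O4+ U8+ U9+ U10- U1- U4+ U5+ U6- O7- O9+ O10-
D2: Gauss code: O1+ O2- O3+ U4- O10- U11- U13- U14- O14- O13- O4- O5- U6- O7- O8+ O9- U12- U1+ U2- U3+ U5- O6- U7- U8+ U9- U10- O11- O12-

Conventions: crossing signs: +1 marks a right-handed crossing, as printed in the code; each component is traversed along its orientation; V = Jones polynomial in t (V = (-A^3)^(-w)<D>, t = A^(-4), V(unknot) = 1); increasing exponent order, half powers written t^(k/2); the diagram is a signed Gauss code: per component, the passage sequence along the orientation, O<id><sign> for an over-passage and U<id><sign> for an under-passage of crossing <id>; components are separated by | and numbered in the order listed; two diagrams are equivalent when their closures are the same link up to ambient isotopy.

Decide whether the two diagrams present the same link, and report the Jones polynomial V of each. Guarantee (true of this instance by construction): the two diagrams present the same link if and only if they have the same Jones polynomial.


same link: no
V(D1) = 1  [12 crossings, <D> = A^12, w = +4]
D2 (bracket A^-16 + 2A^-8 - 2A^-4 + 1 - 2A^4 + A^8; 14 crossings at w = -8): V = t^-8 - 2t^-7 + t^-6 - 2t^-5 + 2t^-4 + t^-2
note: 2 values of V(t) split the 2 diagrams


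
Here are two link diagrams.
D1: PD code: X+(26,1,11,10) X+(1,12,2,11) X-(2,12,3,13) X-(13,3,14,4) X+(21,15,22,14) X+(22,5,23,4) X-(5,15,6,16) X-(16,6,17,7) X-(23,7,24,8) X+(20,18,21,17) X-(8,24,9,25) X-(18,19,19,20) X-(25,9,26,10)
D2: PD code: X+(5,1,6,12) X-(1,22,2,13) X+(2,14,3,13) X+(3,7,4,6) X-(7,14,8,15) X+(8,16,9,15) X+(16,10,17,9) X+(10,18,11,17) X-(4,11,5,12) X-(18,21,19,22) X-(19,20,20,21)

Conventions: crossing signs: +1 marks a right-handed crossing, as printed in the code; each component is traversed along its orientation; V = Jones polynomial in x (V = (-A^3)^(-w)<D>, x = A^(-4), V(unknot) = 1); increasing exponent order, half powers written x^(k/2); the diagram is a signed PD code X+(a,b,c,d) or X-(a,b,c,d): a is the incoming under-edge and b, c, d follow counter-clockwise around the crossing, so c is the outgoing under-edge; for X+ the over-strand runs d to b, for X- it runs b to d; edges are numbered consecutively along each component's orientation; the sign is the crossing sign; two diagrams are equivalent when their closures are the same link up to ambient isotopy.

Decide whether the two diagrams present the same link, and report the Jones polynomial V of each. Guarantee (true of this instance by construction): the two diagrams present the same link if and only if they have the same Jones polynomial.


equivalent: no
D1 (bracket A^-3 + A^5 - A^9 + A^13; 13 crossings at w = -3): V = -x^(-11/2) + x^(-9/2) - x^(-7/2) - x^(-3/2)
V(D2) = -x^(1/2) - x^(5/2)  [11 crossings, <D> = A^-7 + A, w = +1]
observation: V(x) takes 2 values over 2 diagrams, fixing the grouping


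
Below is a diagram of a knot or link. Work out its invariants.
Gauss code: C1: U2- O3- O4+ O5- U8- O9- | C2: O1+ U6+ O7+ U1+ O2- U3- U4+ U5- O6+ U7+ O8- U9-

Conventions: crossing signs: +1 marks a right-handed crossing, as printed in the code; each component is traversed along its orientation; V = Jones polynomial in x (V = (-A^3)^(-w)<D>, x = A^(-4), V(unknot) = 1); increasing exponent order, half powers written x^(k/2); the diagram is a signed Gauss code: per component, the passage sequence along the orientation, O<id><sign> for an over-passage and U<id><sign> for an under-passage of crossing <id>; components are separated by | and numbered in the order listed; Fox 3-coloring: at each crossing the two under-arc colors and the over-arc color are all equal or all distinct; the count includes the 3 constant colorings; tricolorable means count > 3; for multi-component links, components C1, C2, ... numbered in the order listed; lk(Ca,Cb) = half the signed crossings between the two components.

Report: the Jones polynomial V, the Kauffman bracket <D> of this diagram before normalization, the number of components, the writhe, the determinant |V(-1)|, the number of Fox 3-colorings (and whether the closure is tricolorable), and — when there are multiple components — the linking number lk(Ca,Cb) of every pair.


V = -x^(-9/2) + 2x^(-7/2) - 4x^(-5/2) + 3x^(-3/2) - 4x^(-1/2) + 3x^(1/2) - 2x^(3/2) + x^(5/2)
<D> = -A^-13 + 2A^-9 - 3A^-5 + 4A^-1 - 3A^3 + 4A^7 - 2A^11 + A^15 (w = -1)
2 components over 9 crossings, w = -1
lk(C1,C2): -2
3 Fox colorings among 3^9, |V(-1)| = 20: not tricolorable
why: span 7 respects span(V) <= c + mu - 1 = 10 for this 2-component diagram


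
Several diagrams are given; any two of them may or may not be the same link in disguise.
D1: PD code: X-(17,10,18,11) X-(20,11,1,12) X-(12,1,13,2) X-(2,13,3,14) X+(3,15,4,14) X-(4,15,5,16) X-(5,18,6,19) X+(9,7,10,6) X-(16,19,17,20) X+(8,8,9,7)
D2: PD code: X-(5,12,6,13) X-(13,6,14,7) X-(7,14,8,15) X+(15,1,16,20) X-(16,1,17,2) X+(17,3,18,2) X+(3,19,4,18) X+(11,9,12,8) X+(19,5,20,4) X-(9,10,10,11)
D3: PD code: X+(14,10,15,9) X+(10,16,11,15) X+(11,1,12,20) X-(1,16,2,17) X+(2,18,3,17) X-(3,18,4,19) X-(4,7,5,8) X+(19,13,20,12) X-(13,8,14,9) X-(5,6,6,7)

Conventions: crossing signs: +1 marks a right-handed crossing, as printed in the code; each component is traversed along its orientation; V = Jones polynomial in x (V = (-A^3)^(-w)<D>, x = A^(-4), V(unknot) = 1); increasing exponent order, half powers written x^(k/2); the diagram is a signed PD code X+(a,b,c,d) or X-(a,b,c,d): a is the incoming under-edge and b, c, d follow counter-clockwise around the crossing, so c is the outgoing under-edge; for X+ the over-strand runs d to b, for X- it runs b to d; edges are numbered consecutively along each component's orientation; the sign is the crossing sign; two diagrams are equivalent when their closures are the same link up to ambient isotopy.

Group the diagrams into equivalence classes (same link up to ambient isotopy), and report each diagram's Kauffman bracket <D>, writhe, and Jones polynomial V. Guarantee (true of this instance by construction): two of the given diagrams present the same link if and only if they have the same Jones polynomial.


grouping into links: {D1} | {D2} | {D3}
V(D1) = -x^-7 + x^-6 - x^-5 + x^-4 + x^-2  (w -4, c 10, <D> = A^-4 + A^4 - A^8 + A^12 - A^16)
V(D2) = -x^-3 + x^-2 - x^-1 + 3 - x + x^2 - x^3  [10 crossings, <D> = -A^-12 + A^-8 - A^-4 + 3 - A^4 + A^8 - A^12, w = 0]
V(D3) = 1  (w 0, c 10, <D> = 1)
key observation: comparing 3 Jones polynomials yields 3 groups


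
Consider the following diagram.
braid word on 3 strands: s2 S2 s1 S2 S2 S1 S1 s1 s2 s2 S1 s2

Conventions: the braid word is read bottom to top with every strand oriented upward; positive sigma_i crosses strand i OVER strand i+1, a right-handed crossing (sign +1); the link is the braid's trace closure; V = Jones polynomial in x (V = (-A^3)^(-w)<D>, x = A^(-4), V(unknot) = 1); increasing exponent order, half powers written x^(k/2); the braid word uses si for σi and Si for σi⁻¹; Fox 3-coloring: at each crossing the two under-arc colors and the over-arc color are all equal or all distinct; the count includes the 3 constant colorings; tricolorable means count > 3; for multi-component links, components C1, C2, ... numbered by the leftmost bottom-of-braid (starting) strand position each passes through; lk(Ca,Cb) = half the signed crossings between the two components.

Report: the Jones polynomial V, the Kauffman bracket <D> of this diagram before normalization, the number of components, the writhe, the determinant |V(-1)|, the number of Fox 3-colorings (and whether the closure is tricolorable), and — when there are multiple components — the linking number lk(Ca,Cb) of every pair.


Jones polynomial: V(x) = -x^-3 + x^-2 - x^-1 + 3 - x + x^2 - x^3
<D> = -A^-12 + A^-8 - A^-4 + 3 - A^4 + A^8 - A^12; writhe 0
components 1, writhe 0 (12 crossings)
3-colorings: 27 of 3^12, det 9 — tricolorable
note: palindromic: swapping x for 1/x fixes V


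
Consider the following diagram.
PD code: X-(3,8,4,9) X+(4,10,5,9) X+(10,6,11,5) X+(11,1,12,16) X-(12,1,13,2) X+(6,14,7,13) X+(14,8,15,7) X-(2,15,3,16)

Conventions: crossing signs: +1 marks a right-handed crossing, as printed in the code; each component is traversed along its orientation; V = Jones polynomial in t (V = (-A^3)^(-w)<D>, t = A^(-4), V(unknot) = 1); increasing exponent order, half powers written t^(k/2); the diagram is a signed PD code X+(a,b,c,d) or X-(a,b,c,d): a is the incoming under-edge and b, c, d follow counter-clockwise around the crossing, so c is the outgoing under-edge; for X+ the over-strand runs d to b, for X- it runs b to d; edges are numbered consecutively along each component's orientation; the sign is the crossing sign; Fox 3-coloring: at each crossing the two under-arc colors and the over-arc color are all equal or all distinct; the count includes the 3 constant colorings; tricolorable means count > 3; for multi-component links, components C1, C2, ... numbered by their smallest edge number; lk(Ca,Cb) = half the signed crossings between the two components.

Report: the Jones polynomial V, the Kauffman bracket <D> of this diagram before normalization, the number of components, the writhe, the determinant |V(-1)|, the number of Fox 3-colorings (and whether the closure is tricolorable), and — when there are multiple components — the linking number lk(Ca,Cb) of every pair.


V = t + t^3 - t^4
<D> = -A^-10 + A^-6 + A^2 (w = +2)
1 component over 8 crossings, w = +2
9 Fox colorings among 3^8, |V(-1)| = 3: tricolorable
why: V spans 3 powers of t: at least 3 crossings in any diagram


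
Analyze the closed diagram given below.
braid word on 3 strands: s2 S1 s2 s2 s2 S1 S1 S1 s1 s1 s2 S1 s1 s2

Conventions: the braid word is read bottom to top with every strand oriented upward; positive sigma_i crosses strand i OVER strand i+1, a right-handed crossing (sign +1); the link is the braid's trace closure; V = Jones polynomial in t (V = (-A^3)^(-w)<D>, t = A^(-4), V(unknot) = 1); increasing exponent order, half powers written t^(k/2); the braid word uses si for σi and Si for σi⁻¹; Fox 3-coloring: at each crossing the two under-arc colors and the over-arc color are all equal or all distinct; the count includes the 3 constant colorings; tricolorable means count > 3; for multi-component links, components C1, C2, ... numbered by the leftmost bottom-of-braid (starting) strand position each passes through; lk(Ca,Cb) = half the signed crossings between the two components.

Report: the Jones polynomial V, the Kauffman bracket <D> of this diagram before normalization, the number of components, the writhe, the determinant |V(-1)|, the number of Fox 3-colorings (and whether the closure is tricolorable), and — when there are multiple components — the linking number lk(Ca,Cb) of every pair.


V(t) = 1 - t + 3t^2 - 3t^3 + 3t^4 - 4t^5 + 3t^6 - 2t^7 + t^8
bracket: A^-20 - 2A^-16 + 3A^-12 - 4A^-8 + 3A^-4 - 3 + 3A^4 - A^8 + A^12, w = +4
1 component, writhe +4, over 14 crossings
det 21, colorings 9 of 3^14 — tricolorable
observation: inverse pairs cancel, leaving σ2 σ1⁻¹ σ2 σ2 σ2 σ1⁻¹ σ2 σ2


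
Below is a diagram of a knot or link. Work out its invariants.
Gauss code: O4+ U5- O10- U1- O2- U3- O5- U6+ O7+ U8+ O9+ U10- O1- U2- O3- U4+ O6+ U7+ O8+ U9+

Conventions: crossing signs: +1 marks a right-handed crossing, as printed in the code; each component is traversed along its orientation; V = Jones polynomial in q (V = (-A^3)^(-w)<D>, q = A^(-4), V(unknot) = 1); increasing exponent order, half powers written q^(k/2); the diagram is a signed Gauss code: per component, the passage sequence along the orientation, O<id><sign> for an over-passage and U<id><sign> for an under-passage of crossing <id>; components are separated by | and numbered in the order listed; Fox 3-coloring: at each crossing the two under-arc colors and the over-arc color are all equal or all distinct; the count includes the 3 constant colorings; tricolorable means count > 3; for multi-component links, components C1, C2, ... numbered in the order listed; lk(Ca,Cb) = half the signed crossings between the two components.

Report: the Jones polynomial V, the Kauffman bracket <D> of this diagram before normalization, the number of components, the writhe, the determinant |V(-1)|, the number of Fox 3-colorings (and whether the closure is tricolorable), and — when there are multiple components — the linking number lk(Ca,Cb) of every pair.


V = -q^-5 + 2q^-4 - 3q^-3 + 5q^-2 - 6q^-1 + 7 - 6q + 5q^2 - 3q^3 + 2q^4 - q^5
<D> = -A^-20 + 2A^-16 - 3A^-12 + 5A^-8 - 6A^-4 + 7 - 6A^4 + 5A^8 - 3A^12 + 2A^16 - A^20 (w = 0)
1 component over 10 crossings, w = 0
3 Fox colorings among 3^10, |V(-1)| = 41: not tricolorable
why: w = 0 shifts under R1 moves; the (-A^3)^(0) factor cancels that in V


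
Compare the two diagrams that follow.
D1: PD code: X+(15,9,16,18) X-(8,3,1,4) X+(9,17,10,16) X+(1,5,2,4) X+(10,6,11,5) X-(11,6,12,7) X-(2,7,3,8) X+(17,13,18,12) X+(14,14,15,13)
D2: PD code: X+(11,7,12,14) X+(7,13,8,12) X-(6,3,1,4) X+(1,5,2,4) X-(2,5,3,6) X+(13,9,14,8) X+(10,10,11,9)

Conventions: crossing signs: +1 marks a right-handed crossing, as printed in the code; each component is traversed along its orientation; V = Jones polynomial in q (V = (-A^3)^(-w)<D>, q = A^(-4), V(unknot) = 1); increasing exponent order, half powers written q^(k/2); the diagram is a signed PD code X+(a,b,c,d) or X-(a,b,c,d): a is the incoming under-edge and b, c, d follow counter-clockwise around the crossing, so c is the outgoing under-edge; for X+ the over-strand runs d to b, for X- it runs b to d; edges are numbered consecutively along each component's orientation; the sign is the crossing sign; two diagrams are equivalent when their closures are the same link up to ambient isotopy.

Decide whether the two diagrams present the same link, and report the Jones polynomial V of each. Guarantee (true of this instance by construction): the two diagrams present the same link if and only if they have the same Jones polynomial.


equivalent: yes
V(D1) = -q^(1/2) - q^(3/2) - q^(5/2) + q^(9/2)  (w +3, c 9, <D> = -A^-9 + A^-1 + A^3 + A^7)
D2 (bracket -A^-9 + A^-1 + A^3 + A^7; 7 crossings at w = +3): V = -q^(1/2) - q^(3/2) - q^(5/2) + q^(9/2)
why: from 9 to 7 crossings by R-moves: one link, two diagrams


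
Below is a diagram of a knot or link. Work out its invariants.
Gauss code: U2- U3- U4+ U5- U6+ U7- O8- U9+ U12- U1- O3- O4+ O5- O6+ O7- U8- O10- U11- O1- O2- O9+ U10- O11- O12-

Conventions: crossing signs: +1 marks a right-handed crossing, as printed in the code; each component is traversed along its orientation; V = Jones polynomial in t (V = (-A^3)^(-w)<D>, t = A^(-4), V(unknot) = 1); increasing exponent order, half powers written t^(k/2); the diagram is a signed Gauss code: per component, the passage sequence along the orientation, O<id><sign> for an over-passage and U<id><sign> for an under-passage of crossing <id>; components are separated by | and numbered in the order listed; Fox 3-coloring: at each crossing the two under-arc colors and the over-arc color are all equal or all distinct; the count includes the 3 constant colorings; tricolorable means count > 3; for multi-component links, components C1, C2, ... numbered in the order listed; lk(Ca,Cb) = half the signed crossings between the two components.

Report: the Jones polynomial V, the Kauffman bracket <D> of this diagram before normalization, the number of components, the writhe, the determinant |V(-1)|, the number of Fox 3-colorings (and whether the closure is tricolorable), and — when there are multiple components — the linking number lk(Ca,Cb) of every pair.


V = t^-8 - 2t^-7 + t^-6 - 2t^-5 + 2t^-4 + t^-2
<D> = A^-10 + 2A^-2 - 2A^2 + A^6 - 2A^10 + A^14 (w = -6)
1 component over 12 crossings, w = -6
27 Fox colorings among 3^12, |V(-1)| = 9: tricolorable
why: det 9 = |V(-1)|; divisible by 3, so tricolorable


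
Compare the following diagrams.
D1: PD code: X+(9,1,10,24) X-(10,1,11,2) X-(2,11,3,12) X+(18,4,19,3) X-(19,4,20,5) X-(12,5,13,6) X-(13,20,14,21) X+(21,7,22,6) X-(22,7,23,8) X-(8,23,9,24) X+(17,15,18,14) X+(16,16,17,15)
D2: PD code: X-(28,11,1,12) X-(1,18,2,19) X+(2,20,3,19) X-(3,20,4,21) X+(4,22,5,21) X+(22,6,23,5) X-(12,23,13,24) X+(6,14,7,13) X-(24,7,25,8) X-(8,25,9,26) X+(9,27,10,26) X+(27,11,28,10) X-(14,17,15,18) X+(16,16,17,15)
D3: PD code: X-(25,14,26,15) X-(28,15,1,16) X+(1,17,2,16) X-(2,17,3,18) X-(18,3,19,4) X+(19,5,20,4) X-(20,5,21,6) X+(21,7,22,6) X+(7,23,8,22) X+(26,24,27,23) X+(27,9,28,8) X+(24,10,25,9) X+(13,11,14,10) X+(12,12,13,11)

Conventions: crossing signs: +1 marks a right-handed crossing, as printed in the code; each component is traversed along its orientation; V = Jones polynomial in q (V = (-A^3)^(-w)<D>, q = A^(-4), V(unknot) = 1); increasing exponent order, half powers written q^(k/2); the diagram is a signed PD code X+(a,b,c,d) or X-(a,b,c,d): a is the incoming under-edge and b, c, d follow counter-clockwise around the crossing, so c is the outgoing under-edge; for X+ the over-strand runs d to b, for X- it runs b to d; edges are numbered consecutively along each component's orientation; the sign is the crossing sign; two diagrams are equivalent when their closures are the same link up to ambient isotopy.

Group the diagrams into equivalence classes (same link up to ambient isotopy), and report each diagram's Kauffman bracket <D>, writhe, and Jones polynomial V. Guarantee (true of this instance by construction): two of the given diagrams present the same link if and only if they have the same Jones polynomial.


equivalence classes: {D1} | {D2} | {D3}
D1 (bracket A^-2 + A^6 - A^10; 12 crossings at w = -2): V = -q^-4 + q^-3 + q^-1
V(D2) = q^-2 - q^-1 + 1 - q + q^2  (w 0, c 14, <D> = A^-8 - A^-4 + 1 - A^4 + A^8)
V(D3) = 1  (w +4, c 14, <D> = A^12)
observation: 3 classes among 3 diagrams; unequal V(q) rules out equality


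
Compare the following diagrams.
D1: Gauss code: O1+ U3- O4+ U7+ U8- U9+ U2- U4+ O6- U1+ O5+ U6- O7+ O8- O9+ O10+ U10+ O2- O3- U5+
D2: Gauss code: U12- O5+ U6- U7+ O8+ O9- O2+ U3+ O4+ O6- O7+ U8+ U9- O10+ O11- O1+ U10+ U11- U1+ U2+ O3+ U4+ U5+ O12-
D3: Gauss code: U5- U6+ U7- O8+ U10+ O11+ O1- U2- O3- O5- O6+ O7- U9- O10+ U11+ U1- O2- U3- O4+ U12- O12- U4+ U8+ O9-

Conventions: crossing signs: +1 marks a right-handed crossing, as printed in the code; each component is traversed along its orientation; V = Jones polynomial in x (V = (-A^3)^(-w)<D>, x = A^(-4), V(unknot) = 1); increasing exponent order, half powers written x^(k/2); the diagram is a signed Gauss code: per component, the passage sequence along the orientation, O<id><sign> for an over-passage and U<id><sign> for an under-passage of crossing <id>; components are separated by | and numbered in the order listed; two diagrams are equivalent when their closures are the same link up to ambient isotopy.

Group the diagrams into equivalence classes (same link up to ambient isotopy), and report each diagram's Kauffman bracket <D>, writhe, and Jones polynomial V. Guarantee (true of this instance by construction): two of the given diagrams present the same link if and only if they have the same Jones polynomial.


classes: {D1} | {D2} | {D3}
V(D1) = x^-2 - x^-1 + 1 - x + x^2  [10 crossings, <D> = A^-2 - A^2 + A^6 - A^10 + A^14, w = +2]
V(D2) = x + x^3 - x^4  [12 crossings, <D> = -A^-4 + 1 + A^8, w = +4]
D3 (bracket A^-6; 12 crossings at w = -2): V = 1
note: 3 values of V(x) split the 3 diagrams


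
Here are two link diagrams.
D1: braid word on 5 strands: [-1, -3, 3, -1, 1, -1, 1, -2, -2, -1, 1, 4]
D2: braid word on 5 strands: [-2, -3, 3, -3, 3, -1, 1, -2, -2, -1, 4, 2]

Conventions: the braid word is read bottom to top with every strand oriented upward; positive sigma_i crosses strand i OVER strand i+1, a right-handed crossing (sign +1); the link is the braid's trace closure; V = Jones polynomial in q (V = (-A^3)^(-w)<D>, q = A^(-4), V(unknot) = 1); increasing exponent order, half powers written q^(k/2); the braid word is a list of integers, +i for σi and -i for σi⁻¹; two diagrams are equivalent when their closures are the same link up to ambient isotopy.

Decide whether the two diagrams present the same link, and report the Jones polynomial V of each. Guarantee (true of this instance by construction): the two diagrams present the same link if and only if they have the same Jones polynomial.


equivalent: yes
V(D1) = q^-3 + q^-2 + q^-1 + 1  (w -2, c 12, <D> = A^-6 + A^-2 + A^2 + A^6)
D2 (bracket A^-6 + A^-2 + A^2 + A^6; 12 crossings at w = -2): V = q^-3 + q^-2 + q^-1 + 1
why: all 2 diagrams share one V(q), hence one class


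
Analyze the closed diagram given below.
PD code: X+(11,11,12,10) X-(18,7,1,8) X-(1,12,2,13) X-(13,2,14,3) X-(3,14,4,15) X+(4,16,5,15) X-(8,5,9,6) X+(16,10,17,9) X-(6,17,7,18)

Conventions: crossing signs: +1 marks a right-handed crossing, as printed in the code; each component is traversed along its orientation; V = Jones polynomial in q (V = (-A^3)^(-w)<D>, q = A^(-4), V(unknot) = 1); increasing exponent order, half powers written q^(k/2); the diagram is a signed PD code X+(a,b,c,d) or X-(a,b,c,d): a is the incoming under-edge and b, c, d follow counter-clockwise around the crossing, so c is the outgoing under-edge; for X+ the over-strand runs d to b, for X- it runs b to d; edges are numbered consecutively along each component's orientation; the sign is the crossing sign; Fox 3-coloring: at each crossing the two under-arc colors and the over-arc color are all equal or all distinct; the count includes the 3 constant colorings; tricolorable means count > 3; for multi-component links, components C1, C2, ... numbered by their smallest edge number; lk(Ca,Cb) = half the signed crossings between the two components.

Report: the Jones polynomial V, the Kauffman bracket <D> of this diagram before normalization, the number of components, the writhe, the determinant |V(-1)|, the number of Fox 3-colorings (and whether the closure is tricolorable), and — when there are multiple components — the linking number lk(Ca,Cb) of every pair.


Jones polynomial: V(q) = -q^-6 + q^-5 - q^-4 + 2q^-3 - q^-2 + q^-1
<D> = -A^-5 + A^-1 - 2A^3 + A^7 - A^11 + A^15; writhe -3
components 1, writhe -3 (9 crossings)
3-colorings: 3 of 3^9, det 7 — not tricolorable
note: |V(-1)| = 7: so not tricolorable, since 3 does not divide 7


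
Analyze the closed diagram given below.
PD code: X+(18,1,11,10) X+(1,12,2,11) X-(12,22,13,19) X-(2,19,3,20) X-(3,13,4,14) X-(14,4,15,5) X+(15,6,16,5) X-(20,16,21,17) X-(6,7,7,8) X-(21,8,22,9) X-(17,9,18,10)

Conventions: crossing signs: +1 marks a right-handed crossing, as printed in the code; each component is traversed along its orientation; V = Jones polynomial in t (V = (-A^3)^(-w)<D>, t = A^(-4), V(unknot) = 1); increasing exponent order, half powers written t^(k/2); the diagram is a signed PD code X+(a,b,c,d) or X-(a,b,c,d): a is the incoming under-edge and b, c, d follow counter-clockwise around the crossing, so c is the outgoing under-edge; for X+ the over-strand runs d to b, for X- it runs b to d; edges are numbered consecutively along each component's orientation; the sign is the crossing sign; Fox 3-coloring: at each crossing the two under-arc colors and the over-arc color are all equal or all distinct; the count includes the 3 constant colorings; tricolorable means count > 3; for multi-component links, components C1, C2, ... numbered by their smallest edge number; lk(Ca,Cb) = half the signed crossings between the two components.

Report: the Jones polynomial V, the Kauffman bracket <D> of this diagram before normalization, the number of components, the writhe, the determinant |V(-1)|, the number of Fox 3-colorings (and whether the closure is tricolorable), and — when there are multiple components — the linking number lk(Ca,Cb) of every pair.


V = t^-5 + 2t^-3 + t^-1
<D> = -A^-11 - 2A^-3 - A^5 (w = -5)
3 components over 11 crossings, w = -5
lk(C1,C2): 0
lk(C1,C3) = -1
linking number lk(C2,C3) = -1
3 Fox colorings among 3^11, |V(-1)| = 4: not tricolorable
why: span 4 respects span(V) <= c + mu - 1 = 13 for this 3-component diagram


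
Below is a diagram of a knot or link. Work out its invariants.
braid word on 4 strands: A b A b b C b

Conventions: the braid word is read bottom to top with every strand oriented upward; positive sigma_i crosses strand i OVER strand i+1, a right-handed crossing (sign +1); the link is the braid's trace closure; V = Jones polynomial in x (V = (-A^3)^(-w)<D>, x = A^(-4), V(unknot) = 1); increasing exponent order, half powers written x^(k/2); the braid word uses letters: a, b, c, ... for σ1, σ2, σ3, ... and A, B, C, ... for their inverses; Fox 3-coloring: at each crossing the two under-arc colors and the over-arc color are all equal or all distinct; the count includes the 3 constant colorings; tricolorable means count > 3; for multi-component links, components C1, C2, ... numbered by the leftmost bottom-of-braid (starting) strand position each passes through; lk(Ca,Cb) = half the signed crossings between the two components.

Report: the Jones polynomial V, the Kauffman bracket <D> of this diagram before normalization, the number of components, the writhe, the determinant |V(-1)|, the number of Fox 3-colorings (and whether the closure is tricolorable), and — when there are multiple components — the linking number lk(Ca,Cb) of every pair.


Jones polynomial: V(x) = x^-1 - 1 + 2x - 2x^2 + 2x^3 - 2x^4 + x^5
<D> = -A^-17 + 2A^-13 - 2A^-9 + 2A^-5 - 2A^-1 + A^3 - A^7; writhe +1
components 1, writhe +1 (7 crossings)
3-colorings: 3 of 3^7, det 11 — not tricolorable
note: w = +1 (over 7 crossings) is diagram-only; (-A^3)^(-1) removes it from V


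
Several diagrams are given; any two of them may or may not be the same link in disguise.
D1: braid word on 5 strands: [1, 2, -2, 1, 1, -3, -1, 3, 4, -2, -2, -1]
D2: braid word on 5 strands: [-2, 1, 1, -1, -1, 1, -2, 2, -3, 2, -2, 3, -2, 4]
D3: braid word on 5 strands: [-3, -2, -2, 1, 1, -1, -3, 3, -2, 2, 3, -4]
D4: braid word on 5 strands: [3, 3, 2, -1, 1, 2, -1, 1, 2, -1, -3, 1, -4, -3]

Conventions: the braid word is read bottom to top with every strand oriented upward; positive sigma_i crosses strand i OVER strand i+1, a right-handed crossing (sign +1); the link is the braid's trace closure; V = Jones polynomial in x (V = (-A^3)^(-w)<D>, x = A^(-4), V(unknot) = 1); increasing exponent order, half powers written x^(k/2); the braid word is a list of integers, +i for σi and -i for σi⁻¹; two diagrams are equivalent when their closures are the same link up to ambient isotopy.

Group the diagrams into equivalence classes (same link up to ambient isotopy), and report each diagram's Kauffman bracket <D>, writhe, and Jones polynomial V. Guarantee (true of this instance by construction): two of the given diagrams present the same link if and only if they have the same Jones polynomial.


grouping into links: {D1, D2, D3} | {D4}
V(D1) = x^-3 + x^-2 + x^-1 + 1  (w 0, c 12, <D> = 1 + A^4 + A^8 + A^12)
V(D2) = x^-3 + x^-2 + x^-1 + 1  [14 crossings, <D> = 1 + A^4 + A^8 + A^12, w = 0]
D3 (bracket A^-6 + A^-2 + A^2 + A^6; 12 crossings at w = -2): V = x^-3 + x^-2 + x^-1 + 1
D4 (bracket -A^-14 - A^-10 + A^-6 + 2A^-2 + 2A^2 + A^6; 14 crossings at w = +2): V = 1 + 2x + 2x^2 + x^3 - x^4 - x^5
key observation: V(x) takes 2 values over 4 diagrams, fixing the grouping


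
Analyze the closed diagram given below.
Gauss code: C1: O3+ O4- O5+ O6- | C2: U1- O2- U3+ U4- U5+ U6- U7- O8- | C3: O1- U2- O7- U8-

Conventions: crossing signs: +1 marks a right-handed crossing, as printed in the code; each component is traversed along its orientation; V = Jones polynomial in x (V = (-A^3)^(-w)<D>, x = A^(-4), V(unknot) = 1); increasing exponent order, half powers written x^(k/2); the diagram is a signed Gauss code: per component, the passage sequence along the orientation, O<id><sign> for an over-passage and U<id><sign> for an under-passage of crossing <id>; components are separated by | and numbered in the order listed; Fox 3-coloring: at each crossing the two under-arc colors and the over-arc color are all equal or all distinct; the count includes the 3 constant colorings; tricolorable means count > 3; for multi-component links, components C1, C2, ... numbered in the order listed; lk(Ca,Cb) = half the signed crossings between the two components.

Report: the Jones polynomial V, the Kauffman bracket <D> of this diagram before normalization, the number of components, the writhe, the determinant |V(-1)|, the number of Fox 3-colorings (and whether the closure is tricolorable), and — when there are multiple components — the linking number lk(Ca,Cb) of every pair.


Jones polynomial: V(x) = x^-6 + x^-3 + x^-2 + x^-1
<D> = A^-8 + A^-4 + 1 + A^12; writhe -4
components 3, writhe -4 (8 crossings)
linking number lk(C1,C2) = 0
lk(C1,C3): 0
lk(C2,C3) = -2
3-colorings: 9 of 3^9, det 0 — tricolorable
note: |V(-1)| = 0: so tricolorable, since 3 divides 0


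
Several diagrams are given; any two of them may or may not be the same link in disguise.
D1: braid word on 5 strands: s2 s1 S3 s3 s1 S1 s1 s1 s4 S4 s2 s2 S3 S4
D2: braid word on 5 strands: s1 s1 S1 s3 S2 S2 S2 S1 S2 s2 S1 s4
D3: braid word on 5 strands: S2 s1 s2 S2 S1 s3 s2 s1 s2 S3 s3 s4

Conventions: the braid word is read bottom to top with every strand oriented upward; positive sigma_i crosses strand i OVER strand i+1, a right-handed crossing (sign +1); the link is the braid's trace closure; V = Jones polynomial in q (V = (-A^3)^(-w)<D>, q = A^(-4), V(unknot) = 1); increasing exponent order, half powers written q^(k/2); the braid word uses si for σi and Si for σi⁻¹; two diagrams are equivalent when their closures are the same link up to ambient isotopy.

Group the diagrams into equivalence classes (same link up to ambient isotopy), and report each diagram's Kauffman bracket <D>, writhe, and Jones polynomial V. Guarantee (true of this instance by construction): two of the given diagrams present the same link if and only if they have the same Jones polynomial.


equivalence classes: {D1} | {D2} | {D3}
D1 (bracket A^-20 - 2A^-16 + A^-12 - 2A^-8 + 2A^-4 + A^4; 14 crossings at w = +4): V = q^2 + 2q^4 - 2q^5 + q^6 - 2q^7 + q^8
V(D2) = -q^-4 + q^-3 + q^-1  [12 crossings, <D> = A^-2 + A^6 - A^10, w = -2]
V(D3) = 1  [12 crossings, <D> = A^12, w = +4]
key observation: 3 values of V(q) split the 3 diagrams


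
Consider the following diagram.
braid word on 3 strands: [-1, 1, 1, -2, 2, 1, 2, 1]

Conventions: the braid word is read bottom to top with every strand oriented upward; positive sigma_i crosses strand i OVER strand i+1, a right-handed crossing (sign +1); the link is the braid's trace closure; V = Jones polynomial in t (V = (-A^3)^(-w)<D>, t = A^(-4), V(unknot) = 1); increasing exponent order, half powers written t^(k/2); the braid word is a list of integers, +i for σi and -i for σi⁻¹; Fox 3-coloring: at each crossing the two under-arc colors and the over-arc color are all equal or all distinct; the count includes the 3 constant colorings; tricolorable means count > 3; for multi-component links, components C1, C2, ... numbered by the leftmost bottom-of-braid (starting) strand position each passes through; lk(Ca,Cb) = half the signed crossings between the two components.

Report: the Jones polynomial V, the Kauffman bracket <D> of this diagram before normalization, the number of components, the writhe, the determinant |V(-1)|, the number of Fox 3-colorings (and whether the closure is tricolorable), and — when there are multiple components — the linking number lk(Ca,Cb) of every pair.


V(t) = t + t^3 - t^4
bracket: -A^-4 + 1 + A^8, w = +4
1 component, writhe +4, over 8 crossings
det 3, colorings 9 of 3^8 — tricolorable
observation: |V(-1)| = 3: so tricolorable, since 3 divides 3


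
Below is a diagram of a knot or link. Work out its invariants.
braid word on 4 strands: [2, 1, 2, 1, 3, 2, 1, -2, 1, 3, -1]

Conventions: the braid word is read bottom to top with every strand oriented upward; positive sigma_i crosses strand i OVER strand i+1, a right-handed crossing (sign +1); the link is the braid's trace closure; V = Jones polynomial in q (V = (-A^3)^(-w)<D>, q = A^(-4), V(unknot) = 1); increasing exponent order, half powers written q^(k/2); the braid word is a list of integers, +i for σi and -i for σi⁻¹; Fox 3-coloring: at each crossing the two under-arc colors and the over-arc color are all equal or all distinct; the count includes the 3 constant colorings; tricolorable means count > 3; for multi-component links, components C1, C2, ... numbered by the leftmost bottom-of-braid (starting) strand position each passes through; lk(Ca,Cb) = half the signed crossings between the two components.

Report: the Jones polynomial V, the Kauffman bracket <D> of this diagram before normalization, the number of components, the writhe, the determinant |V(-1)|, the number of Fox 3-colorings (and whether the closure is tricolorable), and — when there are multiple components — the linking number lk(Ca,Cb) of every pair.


V = q^2 + q^4 - q^5 + q^6 - q^7
<D> = A^-7 - A^-3 + A - A^5 - A^13 (w = +7)
1 component over 11 crossings, w = +7
3 Fox colorings among 3^11, |V(-1)| = 5: not tricolorable
why: w = +7 (over 11 crossings) is diagram-only; (-A^3)^(-7) removes it from V


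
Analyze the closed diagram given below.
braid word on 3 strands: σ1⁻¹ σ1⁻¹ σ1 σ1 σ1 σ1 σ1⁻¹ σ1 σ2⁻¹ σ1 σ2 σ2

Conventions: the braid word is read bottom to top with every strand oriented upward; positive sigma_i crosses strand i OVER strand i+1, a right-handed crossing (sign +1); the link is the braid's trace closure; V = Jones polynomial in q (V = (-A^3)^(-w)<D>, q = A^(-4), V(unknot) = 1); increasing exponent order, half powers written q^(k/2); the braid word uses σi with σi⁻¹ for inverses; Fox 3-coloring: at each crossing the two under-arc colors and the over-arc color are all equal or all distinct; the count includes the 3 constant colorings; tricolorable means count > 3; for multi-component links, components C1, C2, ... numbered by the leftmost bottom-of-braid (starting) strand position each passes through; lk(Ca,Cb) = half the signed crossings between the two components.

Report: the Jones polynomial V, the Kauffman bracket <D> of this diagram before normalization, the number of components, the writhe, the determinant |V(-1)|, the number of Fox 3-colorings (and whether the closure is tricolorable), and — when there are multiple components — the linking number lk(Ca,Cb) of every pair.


Jones polynomial: V(q) = q - q^2 + 2q^3 - q^4 + q^5 - q^6
<D> = -A^-12 + A^-8 - A^-4 + 2 - A^4 + A^8; writhe +4
components 1, writhe +4 (12 crossings)
3-colorings: 3 of 3^12, det 7 — not tricolorable
note: free reduction leaves σ1 σ1 σ2⁻¹ σ1 σ2 σ2 of the original 12 letters


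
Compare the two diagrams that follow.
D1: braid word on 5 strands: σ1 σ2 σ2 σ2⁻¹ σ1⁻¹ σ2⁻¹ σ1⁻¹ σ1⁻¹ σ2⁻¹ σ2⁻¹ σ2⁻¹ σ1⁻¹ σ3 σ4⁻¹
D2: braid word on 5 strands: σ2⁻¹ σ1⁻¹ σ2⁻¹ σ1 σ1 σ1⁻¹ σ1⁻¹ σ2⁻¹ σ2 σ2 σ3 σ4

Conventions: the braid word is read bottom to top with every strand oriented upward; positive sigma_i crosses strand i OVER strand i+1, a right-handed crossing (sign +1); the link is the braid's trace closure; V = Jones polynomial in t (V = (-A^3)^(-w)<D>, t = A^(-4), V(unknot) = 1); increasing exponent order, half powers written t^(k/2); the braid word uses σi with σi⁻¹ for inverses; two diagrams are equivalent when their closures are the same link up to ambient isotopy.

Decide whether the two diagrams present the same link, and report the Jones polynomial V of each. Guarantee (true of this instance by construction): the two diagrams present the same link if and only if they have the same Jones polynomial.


equivalent: no
D1 (bracket A^-10 + A^-2 - A^2 + A^6 - A^10; 14 crossings at w = -6): V = -t^-7 + t^-6 - t^-5 + t^-4 + t^-2
V(D2) = 1  [12 crossings, <D> = 1, w = 0]
observation: 2 classes among 2 diagrams; unequal V(t) rules out equality


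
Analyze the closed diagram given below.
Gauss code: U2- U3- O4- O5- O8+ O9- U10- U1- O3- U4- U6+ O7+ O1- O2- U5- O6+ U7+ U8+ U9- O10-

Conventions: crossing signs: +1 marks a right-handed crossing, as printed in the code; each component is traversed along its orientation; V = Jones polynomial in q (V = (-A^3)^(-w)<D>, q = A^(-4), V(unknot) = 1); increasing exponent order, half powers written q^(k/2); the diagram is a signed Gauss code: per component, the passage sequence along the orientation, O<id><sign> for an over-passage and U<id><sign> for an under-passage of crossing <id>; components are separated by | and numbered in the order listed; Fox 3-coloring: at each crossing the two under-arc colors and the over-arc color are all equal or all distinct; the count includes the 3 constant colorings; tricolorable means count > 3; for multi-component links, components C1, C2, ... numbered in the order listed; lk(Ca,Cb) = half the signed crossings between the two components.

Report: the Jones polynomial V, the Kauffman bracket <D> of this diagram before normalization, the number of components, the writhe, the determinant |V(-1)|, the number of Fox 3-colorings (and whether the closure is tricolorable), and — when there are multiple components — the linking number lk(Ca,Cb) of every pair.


Jones polynomial: V(q) = -q^-6 + q^-5 - q^-4 + 2q^-3 - q^-2 + q^-1
<D> = A^-8 - A^-4 + 2 - A^4 + A^8 - A^12; writhe -4
components 1, writhe -4 (10 crossings)
3-colorings: 3 of 3^10, det 7 — not tricolorable
note: the span of V is 5, forcing >= 5 crossings in any diagram


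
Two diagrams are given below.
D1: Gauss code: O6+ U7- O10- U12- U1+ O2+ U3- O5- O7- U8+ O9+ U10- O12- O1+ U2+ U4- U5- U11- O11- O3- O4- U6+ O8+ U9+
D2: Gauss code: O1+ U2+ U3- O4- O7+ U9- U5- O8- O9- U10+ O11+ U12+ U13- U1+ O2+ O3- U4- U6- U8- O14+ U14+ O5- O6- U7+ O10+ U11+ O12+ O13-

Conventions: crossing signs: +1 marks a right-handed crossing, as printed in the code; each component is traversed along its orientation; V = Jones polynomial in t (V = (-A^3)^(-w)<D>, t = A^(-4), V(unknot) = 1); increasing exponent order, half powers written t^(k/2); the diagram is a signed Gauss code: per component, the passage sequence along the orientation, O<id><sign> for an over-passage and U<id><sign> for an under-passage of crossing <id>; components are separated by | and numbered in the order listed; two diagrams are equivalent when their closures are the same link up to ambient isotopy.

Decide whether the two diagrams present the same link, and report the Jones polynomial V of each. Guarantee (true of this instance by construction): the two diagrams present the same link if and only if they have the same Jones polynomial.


same link: yes
V(D1) = -t^-3 + 2t^-2 - 2t^-1 + 3 - 2t + 2t^2 - t^3  [12 crossings, <D> = -A^-18 + 2A^-14 - 2A^-10 + 3A^-6 - 2A^-2 + 2A^2 - A^6, w = -2]
V(D2) = -t^-3 + 2t^-2 - 2t^-1 + 3 - 2t + 2t^2 - t^3  [14 crossings, <D> = -A^-12 + 2A^-8 - 2A^-4 + 3 - 2A^4 + 2A^8 - A^12, w = 0]
insight: from 12 to 14 crossings by R-moves: one link, two diagrams


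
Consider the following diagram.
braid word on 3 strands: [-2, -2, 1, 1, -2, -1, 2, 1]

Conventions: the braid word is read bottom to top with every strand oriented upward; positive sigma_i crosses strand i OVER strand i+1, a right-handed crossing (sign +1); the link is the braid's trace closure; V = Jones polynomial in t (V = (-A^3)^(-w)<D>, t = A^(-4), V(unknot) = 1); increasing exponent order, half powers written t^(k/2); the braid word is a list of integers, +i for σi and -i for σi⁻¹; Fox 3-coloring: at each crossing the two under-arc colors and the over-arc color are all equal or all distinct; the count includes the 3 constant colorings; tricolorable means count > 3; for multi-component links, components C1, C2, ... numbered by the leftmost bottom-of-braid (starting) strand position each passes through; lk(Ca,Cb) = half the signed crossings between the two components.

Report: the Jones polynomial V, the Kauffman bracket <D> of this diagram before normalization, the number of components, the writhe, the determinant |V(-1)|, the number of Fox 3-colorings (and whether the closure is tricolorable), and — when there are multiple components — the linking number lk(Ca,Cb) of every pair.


Jones polynomial: V(t) = -t^-3 + t^-2 - t^-1 + 3 - t + t^2 - t^3
<D> = -A^-12 + A^-8 - A^-4 + 3 - A^4 + A^8 - A^12; writhe 0
components 1, writhe 0 (8 crossings)
3-colorings: 27 of 3^8, det 9 — tricolorable
note: w = 0 (over 8 crossings) is diagram-only; (-A^3)^(0) removes it from V
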